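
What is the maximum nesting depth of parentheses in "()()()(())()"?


Input: "()()()(())()"
Tracking depth:
  Position 0 '(': depth becomes 1
  Position 1 ')': depth becomes 0
  Position 2 '(': depth becomes 1
  Position 3 ')': depth becomes 0
  Position 4 '(': depth becomes 1
  Position 5 ')': depth becomes 0
  Position 6 '(': depth becomes 1
  Position 7 '(': depth becomes 2
  Position 8 ')': depth becomes 1
  Position 9 ')': depth becomes 0
  Position 10 '(': depth becomes 1
  Position 11 ')': depth becomes 0
Maximum depth reached: 2

2


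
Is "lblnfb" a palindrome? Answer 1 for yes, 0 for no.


Input: lblnfb
Reversed: bfnlbl
  Compare pos 0 ('l') with pos 5 ('b'): MISMATCH
  Compare pos 1 ('b') with pos 4 ('f'): MISMATCH
  Compare pos 2 ('l') with pos 3 ('n'): MISMATCH
Result: not a palindrome

0


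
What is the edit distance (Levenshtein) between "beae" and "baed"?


Computing edit distance: "beae" -> "baed"
DP table:
           b    a    e    d
      0    1    2    3    4
  b   1    0    1    2    3
  e   2    1    1    1    2
  a   3    2    1    2    2
  e   4    3    2    1    2
Edit distance = dp[4][4] = 2

2


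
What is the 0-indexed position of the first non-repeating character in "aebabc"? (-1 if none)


Input: aebabc
Character frequencies:
  'a': 2
  'b': 2
  'c': 1
  'e': 1
Scanning left to right for freq == 1:
  Position 0 ('a'): freq=2, skip
  Position 1 ('e'): unique! => answer = 1

1


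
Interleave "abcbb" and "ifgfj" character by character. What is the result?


Interleaving "abcbb" and "ifgfj":
  Position 0: 'a' from first, 'i' from second => "ai"
  Position 1: 'b' from first, 'f' from second => "bf"
  Position 2: 'c' from first, 'g' from second => "cg"
  Position 3: 'b' from first, 'f' from second => "bf"
  Position 4: 'b' from first, 'j' from second => "bj"
Result: aibfcgbfbj

aibfcgbfbj


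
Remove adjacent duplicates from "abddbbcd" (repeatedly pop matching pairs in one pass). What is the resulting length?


Input: abddbbcd
Stack-based adjacent duplicate removal:
  Read 'a': push. Stack: a
  Read 'b': push. Stack: ab
  Read 'd': push. Stack: abd
  Read 'd': matches stack top 'd' => pop. Stack: ab
  Read 'b': matches stack top 'b' => pop. Stack: a
  Read 'b': push. Stack: ab
  Read 'c': push. Stack: abc
  Read 'd': push. Stack: abcd
Final stack: "abcd" (length 4)

4


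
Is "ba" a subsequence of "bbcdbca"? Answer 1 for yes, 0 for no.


Check if "ba" is a subsequence of "bbcdbca"
Greedy scan:
  Position 0 ('b'): matches sub[0] = 'b'
  Position 1 ('b'): no match needed
  Position 2 ('c'): no match needed
  Position 3 ('d'): no match needed
  Position 4 ('b'): no match needed
  Position 5 ('c'): no match needed
  Position 6 ('a'): matches sub[1] = 'a'
All 2 characters matched => is a subsequence

1


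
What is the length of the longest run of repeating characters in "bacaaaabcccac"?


Input: "bacaaaabcccac"
Scanning for longest run:
  Position 1 ('a'): new char, reset run to 1
  Position 2 ('c'): new char, reset run to 1
  Position 3 ('a'): new char, reset run to 1
  Position 4 ('a'): continues run of 'a', length=2
  Position 5 ('a'): continues run of 'a', length=3
  Position 6 ('a'): continues run of 'a', length=4
  Position 7 ('b'): new char, reset run to 1
  Position 8 ('c'): new char, reset run to 1
  Position 9 ('c'): continues run of 'c', length=2
  Position 10 ('c'): continues run of 'c', length=3
  Position 11 ('a'): new char, reset run to 1
  Position 12 ('c'): new char, reset run to 1
Longest run: 'a' with length 4

4


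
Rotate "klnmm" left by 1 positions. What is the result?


Input: "klnmm", rotate left by 1
First 1 characters: "k"
Remaining characters: "lnmm"
Concatenate remaining + first: "lnmm" + "k" = "lnmmk"

lnmmk


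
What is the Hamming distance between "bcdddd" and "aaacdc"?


Comparing "bcdddd" and "aaacdc" position by position:
  Position 0: 'b' vs 'a' => differ
  Position 1: 'c' vs 'a' => differ
  Position 2: 'd' vs 'a' => differ
  Position 3: 'd' vs 'c' => differ
  Position 4: 'd' vs 'd' => same
  Position 5: 'd' vs 'c' => differ
Total differences (Hamming distance): 5

5


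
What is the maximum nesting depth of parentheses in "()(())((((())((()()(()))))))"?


Input: "()(())((((())((()()(()))))))"
Tracking depth:
  Position 0 '(': depth becomes 1
  Position 1 ')': depth becomes 0
  Position 2 '(': depth becomes 1
  Position 3 '(': depth becomes 2
  Position 4 ')': depth becomes 1
  Position 5 ')': depth becomes 0
  Position 6 '(': depth becomes 1
  Position 7 '(': depth becomes 2
  Position 8 '(': depth becomes 3
  Position 9 '(': depth becomes 4
  Position 10 '(': depth becomes 5
  Position 11 ')': depth becomes 4
  Position 12 ')': depth becomes 3
  Position 13 '(': depth becomes 4
  Position 14 '(': depth becomes 5
  Position 15 '(': depth becomes 6
  Position 16 ')': depth becomes 5
  Position 17 '(': depth becomes 6
  Position 18 ')': depth becomes 5
  Position 19 '(': depth becomes 6
  Position 20 '(': depth becomes 7
  Position 21 ')': depth becomes 6
  Position 22 ')': depth becomes 5
  Position 23 ')': depth becomes 4
  Position 24 ')': depth becomes 3
  Position 25 ')': depth becomes 2
  Position 26 ')': depth becomes 1
  Position 27 ')': depth becomes 0
Maximum depth reached: 7

7


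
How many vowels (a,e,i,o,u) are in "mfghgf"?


Input: mfghgf
Checking each character:
  'm' at position 0: consonant
  'f' at position 1: consonant
  'g' at position 2: consonant
  'h' at position 3: consonant
  'g' at position 4: consonant
  'f' at position 5: consonant
Total vowels: 0

0


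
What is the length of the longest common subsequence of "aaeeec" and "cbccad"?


LCS of "aaeeec" and "cbccad"
DP table:
           c    b    c    c    a    d
      0    0    0    0    0    0    0
  a   0    0    0    0    0    1    1
  a   0    0    0    0    0    1    1
  e   0    0    0    0    0    1    1
  e   0    0    0    0    0    1    1
  e   0    0    0    0    0    1    1
  c   0    1    1    1    1    1    1
LCS length = dp[6][6] = 1

1


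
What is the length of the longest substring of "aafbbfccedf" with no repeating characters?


Input: "aafbbfccedf"
Sliding window (track last position of each char):
  Position 0 ('a'): window [0,0] length 1 -- new best
  Position 1 ('a'): repeat (last at 0), move window start to 1
  Position 1 ('a'): window [1,1] length 1
  Position 2 ('f'): window [1,2] length 2 -- new best
  Position 3 ('b'): window [1,3] length 3 -- new best
  Position 4 ('b'): repeat (last at 3), move window start to 4
  Position 4 ('b'): window [4,4] length 1
  Position 5 ('f'): window [4,5] length 2
  Position 6 ('c'): window [4,6] length 3
  Position 7 ('c'): repeat (last at 6), move window start to 7
  Position 7 ('c'): window [7,7] length 1
  Position 8 ('e'): window [7,8] length 2
  Position 9 ('d'): window [7,9] length 3
  Position 10 ('f'): window [7,10] length 4 -- new best
Longest substring with no repeats: "cedf" with length 4

4


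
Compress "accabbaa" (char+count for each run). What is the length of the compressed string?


Input: accabbaa
Runs:
  'a' x 1 => "a1"
  'c' x 2 => "c2"
  'a' x 1 => "a1"
  'b' x 2 => "b2"
  'a' x 2 => "a2"
Compressed: "a1c2a1b2a2"
Compressed length: 10

10


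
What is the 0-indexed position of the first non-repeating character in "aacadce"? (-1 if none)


Input: aacadce
Character frequencies:
  'a': 3
  'c': 2
  'd': 1
  'e': 1
Scanning left to right for freq == 1:
  Position 0 ('a'): freq=3, skip
  Position 1 ('a'): freq=3, skip
  Position 2 ('c'): freq=2, skip
  Position 3 ('a'): freq=3, skip
  Position 4 ('d'): unique! => answer = 4

4


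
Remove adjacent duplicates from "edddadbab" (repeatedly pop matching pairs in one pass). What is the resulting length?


Input: edddadbab
Stack-based adjacent duplicate removal:
  Read 'e': push. Stack: e
  Read 'd': push. Stack: ed
  Read 'd': matches stack top 'd' => pop. Stack: e
  Read 'd': push. Stack: ed
  Read 'a': push. Stack: eda
  Read 'd': push. Stack: edad
  Read 'b': push. Stack: edadb
  Read 'a': push. Stack: edadba
  Read 'b': push. Stack: edadbab
Final stack: "edadbab" (length 7)

7


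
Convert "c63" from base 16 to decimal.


Input: "c63" in base 16
Positional expansion:
  Digit 'c' (value 12) x 16^2 = 3072
  Digit '6' (value 6) x 16^1 = 96
  Digit '3' (value 3) x 16^0 = 3
Sum = 3171

3171


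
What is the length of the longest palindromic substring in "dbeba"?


Input: "dbeba"
Checking substrings for palindromes:
  [1:4] "beb" (len 3) => palindrome
Longest palindromic substring: "beb" with length 3

3


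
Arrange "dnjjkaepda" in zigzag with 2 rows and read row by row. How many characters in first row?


Zigzag "dnjjkaepda" into 2 rows:
Placing characters:
  'd' => row 0
  'n' => row 1
  'j' => row 0
  'j' => row 1
  'k' => row 0
  'a' => row 1
  'e' => row 0
  'p' => row 1
  'd' => row 0
  'a' => row 1
Rows:
  Row 0: "djked"
  Row 1: "njapa"
First row length: 5

5


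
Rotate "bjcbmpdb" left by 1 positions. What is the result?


Input: "bjcbmpdb", rotate left by 1
First 1 characters: "b"
Remaining characters: "jcbmpdb"
Concatenate remaining + first: "jcbmpdb" + "b" = "jcbmpdbb"

jcbmpdbb


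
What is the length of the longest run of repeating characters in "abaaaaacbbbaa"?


Input: "abaaaaacbbbaa"
Scanning for longest run:
  Position 1 ('b'): new char, reset run to 1
  Position 2 ('a'): new char, reset run to 1
  Position 3 ('a'): continues run of 'a', length=2
  Position 4 ('a'): continues run of 'a', length=3
  Position 5 ('a'): continues run of 'a', length=4
  Position 6 ('a'): continues run of 'a', length=5
  Position 7 ('c'): new char, reset run to 1
  Position 8 ('b'): new char, reset run to 1
  Position 9 ('b'): continues run of 'b', length=2
  Position 10 ('b'): continues run of 'b', length=3
  Position 11 ('a'): new char, reset run to 1
  Position 12 ('a'): continues run of 'a', length=2
Longest run: 'a' with length 5

5


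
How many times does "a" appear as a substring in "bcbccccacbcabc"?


Searching for "a" in "bcbccccacbcabc"
Scanning each position:
  Position 0: "b" => no
  Position 1: "c" => no
  Position 2: "b" => no
  Position 3: "c" => no
  Position 4: "c" => no
  Position 5: "c" => no
  Position 6: "c" => no
  Position 7: "a" => MATCH
  Position 8: "c" => no
  Position 9: "b" => no
  Position 10: "c" => no
  Position 11: "a" => MATCH
  Position 12: "b" => no
  Position 13: "c" => no
Total occurrences: 2

2


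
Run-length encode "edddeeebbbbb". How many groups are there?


Input: edddeeebbbbb
Scanning for consecutive runs:
  Group 1: 'e' x 1 (positions 0-0)
  Group 2: 'd' x 3 (positions 1-3)
  Group 3: 'e' x 3 (positions 4-6)
  Group 4: 'b' x 5 (positions 7-11)
Total groups: 4

4


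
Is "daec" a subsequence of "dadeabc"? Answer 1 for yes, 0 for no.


Check if "daec" is a subsequence of "dadeabc"
Greedy scan:
  Position 0 ('d'): matches sub[0] = 'd'
  Position 1 ('a'): matches sub[1] = 'a'
  Position 2 ('d'): no match needed
  Position 3 ('e'): matches sub[2] = 'e'
  Position 4 ('a'): no match needed
  Position 5 ('b'): no match needed
  Position 6 ('c'): matches sub[3] = 'c'
All 4 characters matched => is a subsequence

1


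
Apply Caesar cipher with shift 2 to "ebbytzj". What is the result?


Caesar cipher: shift "ebbytzj" by 2
  'e' (pos 4) + 2 = pos 6 = 'g'
  'b' (pos 1) + 2 = pos 3 = 'd'
  'b' (pos 1) + 2 = pos 3 = 'd'
  'y' (pos 24) + 2 = pos 0 = 'a'
  't' (pos 19) + 2 = pos 21 = 'v'
  'z' (pos 25) + 2 = pos 1 = 'b'
  'j' (pos 9) + 2 = pos 11 = 'l'
Result: gddavbl

gddavbl


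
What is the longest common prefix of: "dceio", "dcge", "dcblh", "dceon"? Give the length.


Words: dceio, dcge, dcblh, dceon
  Position 0: all 'd' => match
  Position 1: all 'c' => match
  Position 2: ('e', 'g', 'b', 'e') => mismatch, stop
LCP = "dc" (length 2)

2


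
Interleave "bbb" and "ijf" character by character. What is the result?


Interleaving "bbb" and "ijf":
  Position 0: 'b' from first, 'i' from second => "bi"
  Position 1: 'b' from first, 'j' from second => "bj"
  Position 2: 'b' from first, 'f' from second => "bf"
Result: bibjbf

bibjbf


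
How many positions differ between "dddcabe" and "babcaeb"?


Comparing "dddcabe" and "babcaeb" position by position:
  Position 0: 'd' vs 'b' => DIFFER
  Position 1: 'd' vs 'a' => DIFFER
  Position 2: 'd' vs 'b' => DIFFER
  Position 3: 'c' vs 'c' => same
  Position 4: 'a' vs 'a' => same
  Position 5: 'b' vs 'e' => DIFFER
  Position 6: 'e' vs 'b' => DIFFER
Positions that differ: 5

5


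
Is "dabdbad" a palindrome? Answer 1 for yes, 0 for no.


Input: dabdbad
Reversed: dabdbad
  Compare pos 0 ('d') with pos 6 ('d'): match
  Compare pos 1 ('a') with pos 5 ('a'): match
  Compare pos 2 ('b') with pos 4 ('b'): match
Result: palindrome

1


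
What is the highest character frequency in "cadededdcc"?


Input: cadededdcc
Character counts:
  'a': 1
  'c': 3
  'd': 4
  'e': 2
Maximum frequency: 4

4


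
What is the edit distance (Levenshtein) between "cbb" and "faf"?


Computing edit distance: "cbb" -> "faf"
DP table:
           f    a    f
      0    1    2    3
  c   1    1    2    3
  b   2    2    2    3
  b   3    3    3    3
Edit distance = dp[3][3] = 3

3


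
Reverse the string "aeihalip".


Input: aeihalip
Reading characters right to left:
  Position 7: 'p'
  Position 6: 'i'
  Position 5: 'l'
  Position 4: 'a'
  Position 3: 'h'
  Position 2: 'i'
  Position 1: 'e'
  Position 0: 'a'
Reversed: pilahiea

pilahiea


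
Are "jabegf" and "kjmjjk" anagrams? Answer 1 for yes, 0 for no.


Strings: "jabegf", "kjmjjk"
Sorted first:  abefgj
Sorted second: jjjkkm
Differ at position 0: 'a' vs 'j' => not anagrams

0


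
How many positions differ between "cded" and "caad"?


Comparing "cded" and "caad" position by position:
  Position 0: 'c' vs 'c' => same
  Position 1: 'd' vs 'a' => DIFFER
  Position 2: 'e' vs 'a' => DIFFER
  Position 3: 'd' vs 'd' => same
Positions that differ: 2

2


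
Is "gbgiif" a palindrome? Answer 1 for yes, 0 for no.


Input: gbgiif
Reversed: fiigbg
  Compare pos 0 ('g') with pos 5 ('f'): MISMATCH
  Compare pos 1 ('b') with pos 4 ('i'): MISMATCH
  Compare pos 2 ('g') with pos 3 ('i'): MISMATCH
Result: not a palindrome

0


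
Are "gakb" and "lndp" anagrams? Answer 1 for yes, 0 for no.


Strings: "gakb", "lndp"
Sorted first:  abgk
Sorted second: dlnp
Differ at position 0: 'a' vs 'd' => not anagrams

0


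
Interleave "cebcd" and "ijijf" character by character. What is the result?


Interleaving "cebcd" and "ijijf":
  Position 0: 'c' from first, 'i' from second => "ci"
  Position 1: 'e' from first, 'j' from second => "ej"
  Position 2: 'b' from first, 'i' from second => "bi"
  Position 3: 'c' from first, 'j' from second => "cj"
  Position 4: 'd' from first, 'f' from second => "df"
Result: ciejbicjdf

ciejbicjdf


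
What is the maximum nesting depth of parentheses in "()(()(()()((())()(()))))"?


Input: "()(()(()()((())()(()))))"
Tracking depth:
  Position 0 '(': depth becomes 1
  Position 1 ')': depth becomes 0
  Position 2 '(': depth becomes 1
  Position 3 '(': depth becomes 2
  Position 4 ')': depth becomes 1
  Position 5 '(': depth becomes 2
  Position 6 '(': depth becomes 3
  Position 7 ')': depth becomes 2
  Position 8 '(': depth becomes 3
  Position 9 ')': depth becomes 2
  Position 10 '(': depth becomes 3
  Position 11 '(': depth becomes 4
  Position 12 '(': depth becomes 5
  Position 13 ')': depth becomes 4
  Position 14 ')': depth becomes 3
  Position 15 '(': depth becomes 4
  Position 16 ')': depth becomes 3
  Position 17 '(': depth becomes 4
  Position 18 '(': depth becomes 5
  Position 19 ')': depth becomes 4
  Position 20 ')': depth becomes 3
  Position 21 ')': depth becomes 2
  Position 22 ')': depth becomes 1
  Position 23 ')': depth becomes 0
Maximum depth reached: 5

5


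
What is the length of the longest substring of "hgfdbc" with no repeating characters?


Input: "hgfdbc"
Sliding window (track last position of each char):
  Position 0 ('h'): window [0,0] length 1 -- new best
  Position 1 ('g'): window [0,1] length 2 -- new best
  Position 2 ('f'): window [0,2] length 3 -- new best
  Position 3 ('d'): window [0,3] length 4 -- new best
  Position 4 ('b'): window [0,4] length 5 -- new best
  Position 5 ('c'): window [0,5] length 6 -- new best
Longest substring with no repeats: "hgfdbc" with length 6

6


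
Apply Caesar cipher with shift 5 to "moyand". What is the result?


Caesar cipher: shift "moyand" by 5
  'm' (pos 12) + 5 = pos 17 = 'r'
  'o' (pos 14) + 5 = pos 19 = 't'
  'y' (pos 24) + 5 = pos 3 = 'd'
  'a' (pos 0) + 5 = pos 5 = 'f'
  'n' (pos 13) + 5 = pos 18 = 's'
  'd' (pos 3) + 5 = pos 8 = 'i'
Result: rtdfsi

rtdfsi


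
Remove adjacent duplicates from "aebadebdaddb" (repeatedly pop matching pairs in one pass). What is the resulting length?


Input: aebadebdaddb
Stack-based adjacent duplicate removal:
  Read 'a': push. Stack: a
  Read 'e': push. Stack: ae
  Read 'b': push. Stack: aeb
  Read 'a': push. Stack: aeba
  Read 'd': push. Stack: aebad
  Read 'e': push. Stack: aebade
  Read 'b': push. Stack: aebadeb
  Read 'd': push. Stack: aebadebd
  Read 'a': push. Stack: aebadebda
  Read 'd': push. Stack: aebadebdad
  Read 'd': matches stack top 'd' => pop. Stack: aebadebda
  Read 'b': push. Stack: aebadebdab
Final stack: "aebadebdab" (length 10)

10


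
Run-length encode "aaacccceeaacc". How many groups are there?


Input: aaacccceeaacc
Scanning for consecutive runs:
  Group 1: 'a' x 3 (positions 0-2)
  Group 2: 'c' x 4 (positions 3-6)
  Group 3: 'e' x 2 (positions 7-8)
  Group 4: 'a' x 2 (positions 9-10)
  Group 5: 'c' x 2 (positions 11-12)
Total groups: 5

5


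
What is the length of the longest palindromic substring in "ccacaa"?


Input: "ccacaa"
Checking substrings for palindromes:
  [1:4] "cac" (len 3) => palindrome
  [2:5] "aca" (len 3) => palindrome
  [0:2] "cc" (len 2) => palindrome
  [4:6] "aa" (len 2) => palindrome
Longest palindromic substring: "cac" with length 3

3


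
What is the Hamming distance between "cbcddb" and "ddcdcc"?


Comparing "cbcddb" and "ddcdcc" position by position:
  Position 0: 'c' vs 'd' => differ
  Position 1: 'b' vs 'd' => differ
  Position 2: 'c' vs 'c' => same
  Position 3: 'd' vs 'd' => same
  Position 4: 'd' vs 'c' => differ
  Position 5: 'b' vs 'c' => differ
Total differences (Hamming distance): 4

4


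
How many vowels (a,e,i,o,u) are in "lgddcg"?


Input: lgddcg
Checking each character:
  'l' at position 0: consonant
  'g' at position 1: consonant
  'd' at position 2: consonant
  'd' at position 3: consonant
  'c' at position 4: consonant
  'g' at position 5: consonant
Total vowels: 0

0


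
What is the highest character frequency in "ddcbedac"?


Input: ddcbedac
Character counts:
  'a': 1
  'b': 1
  'c': 2
  'd': 3
  'e': 1
Maximum frequency: 3

3


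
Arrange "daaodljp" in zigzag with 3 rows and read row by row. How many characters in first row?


Zigzag "daaodljp" into 3 rows:
Placing characters:
  'd' => row 0
  'a' => row 1
  'a' => row 2
  'o' => row 1
  'd' => row 0
  'l' => row 1
  'j' => row 2
  'p' => row 1
Rows:
  Row 0: "dd"
  Row 1: "aolp"
  Row 2: "aj"
First row length: 2

2


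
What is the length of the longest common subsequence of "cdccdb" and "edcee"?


LCS of "cdccdb" and "edcee"
DP table:
           e    d    c    e    e
      0    0    0    0    0    0
  c   0    0    0    1    1    1
  d   0    0    1    1    1    1
  c   0    0    1    2    2    2
  c   0    0    1    2    2    2
  d   0    0    1    2    2    2
  b   0    0    1    2    2    2
LCS length = dp[6][5] = 2

2


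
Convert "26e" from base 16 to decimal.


Input: "26e" in base 16
Positional expansion:
  Digit '2' (value 2) x 16^2 = 512
  Digit '6' (value 6) x 16^1 = 96
  Digit 'e' (value 14) x 16^0 = 14
Sum = 622

622


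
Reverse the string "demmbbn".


Input: demmbbn
Reading characters right to left:
  Position 6: 'n'
  Position 5: 'b'
  Position 4: 'b'
  Position 3: 'm'
  Position 2: 'm'
  Position 1: 'e'
  Position 0: 'd'
Reversed: nbbmmed

nbbmmed


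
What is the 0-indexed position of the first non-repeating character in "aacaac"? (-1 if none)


Input: aacaac
Character frequencies:
  'a': 4
  'c': 2
Scanning left to right for freq == 1:
  Position 0 ('a'): freq=4, skip
  Position 1 ('a'): freq=4, skip
  Position 2 ('c'): freq=2, skip
  Position 3 ('a'): freq=4, skip
  Position 4 ('a'): freq=4, skip
  Position 5 ('c'): freq=2, skip
  No unique character found => answer = -1

-1


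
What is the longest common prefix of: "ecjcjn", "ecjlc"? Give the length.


Words: ecjcjn, ecjlc
  Position 0: all 'e' => match
  Position 1: all 'c' => match
  Position 2: all 'j' => match
  Position 3: ('c', 'l') => mismatch, stop
LCP = "ecj" (length 3)

3


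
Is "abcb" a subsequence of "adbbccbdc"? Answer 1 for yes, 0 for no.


Check if "abcb" is a subsequence of "adbbccbdc"
Greedy scan:
  Position 0 ('a'): matches sub[0] = 'a'
  Position 1 ('d'): no match needed
  Position 2 ('b'): matches sub[1] = 'b'
  Position 3 ('b'): no match needed
  Position 4 ('c'): matches sub[2] = 'c'
  Position 5 ('c'): no match needed
  Position 6 ('b'): matches sub[3] = 'b'
  Position 7 ('d'): no match needed
  Position 8 ('c'): no match needed
All 4 characters matched => is a subsequence

1


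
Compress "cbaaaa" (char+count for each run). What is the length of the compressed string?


Input: cbaaaa
Runs:
  'c' x 1 => "c1"
  'b' x 1 => "b1"
  'a' x 4 => "a4"
Compressed: "c1b1a4"
Compressed length: 6

6


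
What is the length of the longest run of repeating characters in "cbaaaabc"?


Input: "cbaaaabc"
Scanning for longest run:
  Position 1 ('b'): new char, reset run to 1
  Position 2 ('a'): new char, reset run to 1
  Position 3 ('a'): continues run of 'a', length=2
  Position 4 ('a'): continues run of 'a', length=3
  Position 5 ('a'): continues run of 'a', length=4
  Position 6 ('b'): new char, reset run to 1
  Position 7 ('c'): new char, reset run to 1
Longest run: 'a' with length 4

4


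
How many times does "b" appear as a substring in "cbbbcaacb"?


Searching for "b" in "cbbbcaacb"
Scanning each position:
  Position 0: "c" => no
  Position 1: "b" => MATCH
  Position 2: "b" => MATCH
  Position 3: "b" => MATCH
  Position 4: "c" => no
  Position 5: "a" => no
  Position 6: "a" => no
  Position 7: "c" => no
  Position 8: "b" => MATCH
Total occurrences: 4

4


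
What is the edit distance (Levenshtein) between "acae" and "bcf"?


Computing edit distance: "acae" -> "bcf"
DP table:
           b    c    f
      0    1    2    3
  a   1    1    2    3
  c   2    2    1    2
  a   3    3    2    2
  e   4    4    3    3
Edit distance = dp[4][3] = 3

3


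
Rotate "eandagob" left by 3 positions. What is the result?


Input: "eandagob", rotate left by 3
First 3 characters: "ean"
Remaining characters: "dagob"
Concatenate remaining + first: "dagob" + "ean" = "dagobean"

dagobean


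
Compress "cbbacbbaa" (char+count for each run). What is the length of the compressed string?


Input: cbbacbbaa
Runs:
  'c' x 1 => "c1"
  'b' x 2 => "b2"
  'a' x 1 => "a1"
  'c' x 1 => "c1"
  'b' x 2 => "b2"
  'a' x 2 => "a2"
Compressed: "c1b2a1c1b2a2"
Compressed length: 12

12


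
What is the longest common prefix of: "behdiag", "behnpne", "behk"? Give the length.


Words: behdiag, behnpne, behk
  Position 0: all 'b' => match
  Position 1: all 'e' => match
  Position 2: all 'h' => match
  Position 3: ('d', 'n', 'k') => mismatch, stop
LCP = "beh" (length 3)

3


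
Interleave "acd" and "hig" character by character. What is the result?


Interleaving "acd" and "hig":
  Position 0: 'a' from first, 'h' from second => "ah"
  Position 1: 'c' from first, 'i' from second => "ci"
  Position 2: 'd' from first, 'g' from second => "dg"
Result: ahcidg

ahcidg


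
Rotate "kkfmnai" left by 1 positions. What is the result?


Input: "kkfmnai", rotate left by 1
First 1 characters: "k"
Remaining characters: "kfmnai"
Concatenate remaining + first: "kfmnai" + "k" = "kfmnaik"

kfmnaik


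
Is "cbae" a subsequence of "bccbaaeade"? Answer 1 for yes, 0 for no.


Check if "cbae" is a subsequence of "bccbaaeade"
Greedy scan:
  Position 0 ('b'): no match needed
  Position 1 ('c'): matches sub[0] = 'c'
  Position 2 ('c'): no match needed
  Position 3 ('b'): matches sub[1] = 'b'
  Position 4 ('a'): matches sub[2] = 'a'
  Position 5 ('a'): no match needed
  Position 6 ('e'): matches sub[3] = 'e'
  Position 7 ('a'): no match needed
  Position 8 ('d'): no match needed
  Position 9 ('e'): no match needed
All 4 characters matched => is a subsequence

1


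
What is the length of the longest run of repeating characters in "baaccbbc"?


Input: "baaccbbc"
Scanning for longest run:
  Position 1 ('a'): new char, reset run to 1
  Position 2 ('a'): continues run of 'a', length=2
  Position 3 ('c'): new char, reset run to 1
  Position 4 ('c'): continues run of 'c', length=2
  Position 5 ('b'): new char, reset run to 1
  Position 6 ('b'): continues run of 'b', length=2
  Position 7 ('c'): new char, reset run to 1
Longest run: 'a' with length 2

2


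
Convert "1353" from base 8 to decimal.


Input: "1353" in base 8
Positional expansion:
  Digit '1' (value 1) x 8^3 = 512
  Digit '3' (value 3) x 8^2 = 192
  Digit '5' (value 5) x 8^1 = 40
  Digit '3' (value 3) x 8^0 = 3
Sum = 747

747


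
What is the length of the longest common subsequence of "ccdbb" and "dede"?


LCS of "ccdbb" and "dede"
DP table:
           d    e    d    e
      0    0    0    0    0
  c   0    0    0    0    0
  c   0    0    0    0    0
  d   0    1    1    1    1
  b   0    1    1    1    1
  b   0    1    1    1    1
LCS length = dp[5][4] = 1

1


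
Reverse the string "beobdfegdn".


Input: beobdfegdn
Reading characters right to left:
  Position 9: 'n'
  Position 8: 'd'
  Position 7: 'g'
  Position 6: 'e'
  Position 5: 'f'
  Position 4: 'd'
  Position 3: 'b'
  Position 2: 'o'
  Position 1: 'e'
  Position 0: 'b'
Reversed: ndgefdboeb

ndgefdboeb


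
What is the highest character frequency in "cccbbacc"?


Input: cccbbacc
Character counts:
  'a': 1
  'b': 2
  'c': 5
Maximum frequency: 5

5


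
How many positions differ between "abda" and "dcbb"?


Comparing "abda" and "dcbb" position by position:
  Position 0: 'a' vs 'd' => DIFFER
  Position 1: 'b' vs 'c' => DIFFER
  Position 2: 'd' vs 'b' => DIFFER
  Position 3: 'a' vs 'b' => DIFFER
Positions that differ: 4

4


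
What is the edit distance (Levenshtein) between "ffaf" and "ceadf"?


Computing edit distance: "ffaf" -> "ceadf"
DP table:
           c    e    a    d    f
      0    1    2    3    4    5
  f   1    1    2    3    4    4
  f   2    2    2    3    4    4
  a   3    3    3    2    3    4
  f   4    4    4    3    3    3
Edit distance = dp[4][5] = 3

3


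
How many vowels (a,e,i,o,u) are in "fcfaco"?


Input: fcfaco
Checking each character:
  'f' at position 0: consonant
  'c' at position 1: consonant
  'f' at position 2: consonant
  'a' at position 3: vowel (running total: 1)
  'c' at position 4: consonant
  'o' at position 5: vowel (running total: 2)
Total vowels: 2

2


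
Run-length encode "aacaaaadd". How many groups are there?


Input: aacaaaadd
Scanning for consecutive runs:
  Group 1: 'a' x 2 (positions 0-1)
  Group 2: 'c' x 1 (positions 2-2)
  Group 3: 'a' x 4 (positions 3-6)
  Group 4: 'd' x 2 (positions 7-8)
Total groups: 4

4


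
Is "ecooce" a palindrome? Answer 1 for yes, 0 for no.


Input: ecooce
Reversed: ecooce
  Compare pos 0 ('e') with pos 5 ('e'): match
  Compare pos 1 ('c') with pos 4 ('c'): match
  Compare pos 2 ('o') with pos 3 ('o'): match
Result: palindrome

1


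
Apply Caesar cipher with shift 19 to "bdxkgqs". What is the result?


Caesar cipher: shift "bdxkgqs" by 19
  'b' (pos 1) + 19 = pos 20 = 'u'
  'd' (pos 3) + 19 = pos 22 = 'w'
  'x' (pos 23) + 19 = pos 16 = 'q'
  'k' (pos 10) + 19 = pos 3 = 'd'
  'g' (pos 6) + 19 = pos 25 = 'z'
  'q' (pos 16) + 19 = pos 9 = 'j'
  's' (pos 18) + 19 = pos 11 = 'l'
Result: uwqdzjl

uwqdzjl


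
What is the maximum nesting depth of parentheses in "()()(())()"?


Input: "()()(())()"
Tracking depth:
  Position 0 '(': depth becomes 1
  Position 1 ')': depth becomes 0
  Position 2 '(': depth becomes 1
  Position 3 ')': depth becomes 0
  Position 4 '(': depth becomes 1
  Position 5 '(': depth becomes 2
  Position 6 ')': depth becomes 1
  Position 7 ')': depth becomes 0
  Position 8 '(': depth becomes 1
  Position 9 ')': depth becomes 0
Maximum depth reached: 2

2


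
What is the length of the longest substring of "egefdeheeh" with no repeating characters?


Input: "egefdeheeh"
Sliding window (track last position of each char):
  Position 0 ('e'): window [0,0] length 1 -- new best
  Position 1 ('g'): window [0,1] length 2 -- new best
  Position 2 ('e'): repeat (last at 0), move window start to 1
  Position 2 ('e'): window [1,2] length 2
  Position 3 ('f'): window [1,3] length 3 -- new best
  Position 4 ('d'): window [1,4] length 4 -- new best
  Position 5 ('e'): repeat (last at 2), move window start to 3
  Position 5 ('e'): window [3,5] length 3
  Position 6 ('h'): window [3,6] length 4
  Position 7 ('e'): repeat (last at 5), move window start to 6
  Position 7 ('e'): window [6,7] length 2
  Position 8 ('e'): repeat (last at 7), move window start to 8
  Position 8 ('e'): window [8,8] length 1
  Position 9 ('h'): window [8,9] length 2
Longest substring with no repeats: "gefd" with length 4

4


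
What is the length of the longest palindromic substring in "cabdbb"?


Input: "cabdbb"
Checking substrings for palindromes:
  [2:5] "bdb" (len 3) => palindrome
  [4:6] "bb" (len 2) => palindrome
Longest palindromic substring: "bdb" with length 3

3


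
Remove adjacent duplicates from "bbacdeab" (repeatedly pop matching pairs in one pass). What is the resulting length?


Input: bbacdeab
Stack-based adjacent duplicate removal:
  Read 'b': push. Stack: b
  Read 'b': matches stack top 'b' => pop. Stack: (empty)
  Read 'a': push. Stack: a
  Read 'c': push. Stack: ac
  Read 'd': push. Stack: acd
  Read 'e': push. Stack: acde
  Read 'a': push. Stack: acdea
  Read 'b': push. Stack: acdeab
Final stack: "acdeab" (length 6)

6


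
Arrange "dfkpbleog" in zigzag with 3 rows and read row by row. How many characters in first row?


Zigzag "dfkpbleog" into 3 rows:
Placing characters:
  'd' => row 0
  'f' => row 1
  'k' => row 2
  'p' => row 1
  'b' => row 0
  'l' => row 1
  'e' => row 2
  'o' => row 1
  'g' => row 0
Rows:
  Row 0: "dbg"
  Row 1: "fplo"
  Row 2: "ke"
First row length: 3

3


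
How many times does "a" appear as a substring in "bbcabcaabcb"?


Searching for "a" in "bbcabcaabcb"
Scanning each position:
  Position 0: "b" => no
  Position 1: "b" => no
  Position 2: "c" => no
  Position 3: "a" => MATCH
  Position 4: "b" => no
  Position 5: "c" => no
  Position 6: "a" => MATCH
  Position 7: "a" => MATCH
  Position 8: "b" => no
  Position 9: "c" => no
  Position 10: "b" => no
Total occurrences: 3

3


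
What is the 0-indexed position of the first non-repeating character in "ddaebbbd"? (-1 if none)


Input: ddaebbbd
Character frequencies:
  'a': 1
  'b': 3
  'd': 3
  'e': 1
Scanning left to right for freq == 1:
  Position 0 ('d'): freq=3, skip
  Position 1 ('d'): freq=3, skip
  Position 2 ('a'): unique! => answer = 2

2


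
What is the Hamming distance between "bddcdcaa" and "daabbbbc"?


Comparing "bddcdcaa" and "daabbbbc" position by position:
  Position 0: 'b' vs 'd' => differ
  Position 1: 'd' vs 'a' => differ
  Position 2: 'd' vs 'a' => differ
  Position 3: 'c' vs 'b' => differ
  Position 4: 'd' vs 'b' => differ
  Position 5: 'c' vs 'b' => differ
  Position 6: 'a' vs 'b' => differ
  Position 7: 'a' vs 'c' => differ
Total differences (Hamming distance): 8

8


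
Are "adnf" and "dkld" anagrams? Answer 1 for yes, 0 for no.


Strings: "adnf", "dkld"
Sorted first:  adfn
Sorted second: ddkl
Differ at position 0: 'a' vs 'd' => not anagrams

0


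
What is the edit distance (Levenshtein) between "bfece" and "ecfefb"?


Computing edit distance: "bfece" -> "ecfefb"
DP table:
           e    c    f    e    f    b
      0    1    2    3    4    5    6
  b   1    1    2    3    4    5    5
  f   2    2    2    2    3    4    5
  e   3    2    3    3    2    3    4
  c   4    3    2    3    3    3    4
  e   5    4    3    3    3    4    4
Edit distance = dp[5][6] = 4

4


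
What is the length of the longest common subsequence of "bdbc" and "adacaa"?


LCS of "bdbc" and "adacaa"
DP table:
           a    d    a    c    a    a
      0    0    0    0    0    0    0
  b   0    0    0    0    0    0    0
  d   0    0    1    1    1    1    1
  b   0    0    1    1    1    1    1
  c   0    0    1    1    2    2    2
LCS length = dp[4][6] = 2

2


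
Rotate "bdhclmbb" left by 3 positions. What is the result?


Input: "bdhclmbb", rotate left by 3
First 3 characters: "bdh"
Remaining characters: "clmbb"
Concatenate remaining + first: "clmbb" + "bdh" = "clmbbbdh"

clmbbbdh


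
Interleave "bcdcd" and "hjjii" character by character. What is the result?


Interleaving "bcdcd" and "hjjii":
  Position 0: 'b' from first, 'h' from second => "bh"
  Position 1: 'c' from first, 'j' from second => "cj"
  Position 2: 'd' from first, 'j' from second => "dj"
  Position 3: 'c' from first, 'i' from second => "ci"
  Position 4: 'd' from first, 'i' from second => "di"
Result: bhcjdjcidi

bhcjdjcidi


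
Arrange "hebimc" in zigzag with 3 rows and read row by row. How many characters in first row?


Zigzag "hebimc" into 3 rows:
Placing characters:
  'h' => row 0
  'e' => row 1
  'b' => row 2
  'i' => row 1
  'm' => row 0
  'c' => row 1
Rows:
  Row 0: "hm"
  Row 1: "eic"
  Row 2: "b"
First row length: 2

2


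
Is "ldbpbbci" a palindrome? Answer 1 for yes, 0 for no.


Input: ldbpbbci
Reversed: icbbpbdl
  Compare pos 0 ('l') with pos 7 ('i'): MISMATCH
  Compare pos 1 ('d') with pos 6 ('c'): MISMATCH
  Compare pos 2 ('b') with pos 5 ('b'): match
  Compare pos 3 ('p') with pos 4 ('b'): MISMATCH
Result: not a palindrome

0


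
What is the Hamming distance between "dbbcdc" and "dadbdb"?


Comparing "dbbcdc" and "dadbdb" position by position:
  Position 0: 'd' vs 'd' => same
  Position 1: 'b' vs 'a' => differ
  Position 2: 'b' vs 'd' => differ
  Position 3: 'c' vs 'b' => differ
  Position 4: 'd' vs 'd' => same
  Position 5: 'c' vs 'b' => differ
Total differences (Hamming distance): 4

4


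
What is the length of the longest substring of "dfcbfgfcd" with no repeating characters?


Input: "dfcbfgfcd"
Sliding window (track last position of each char):
  Position 0 ('d'): window [0,0] length 1 -- new best
  Position 1 ('f'): window [0,1] length 2 -- new best
  Position 2 ('c'): window [0,2] length 3 -- new best
  Position 3 ('b'): window [0,3] length 4 -- new best
  Position 4 ('f'): repeat (last at 1), move window start to 2
  Position 4 ('f'): window [2,4] length 3
  Position 5 ('g'): window [2,5] length 4
  Position 6 ('f'): repeat (last at 4), move window start to 5
  Position 6 ('f'): window [5,6] length 2
  Position 7 ('c'): window [5,7] length 3
  Position 8 ('d'): window [5,8] length 4
Longest substring with no repeats: "dfcb" with length 4

4


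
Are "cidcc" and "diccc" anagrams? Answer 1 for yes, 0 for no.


Strings: "cidcc", "diccc"
Sorted first:  cccdi
Sorted second: cccdi
Sorted forms match => anagrams

1


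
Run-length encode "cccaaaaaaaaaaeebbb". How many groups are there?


Input: cccaaaaaaaaaaeebbb
Scanning for consecutive runs:
  Group 1: 'c' x 3 (positions 0-2)
  Group 2: 'a' x 10 (positions 3-12)
  Group 3: 'e' x 2 (positions 13-14)
  Group 4: 'b' x 3 (positions 15-17)
Total groups: 4

4


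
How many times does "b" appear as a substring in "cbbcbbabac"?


Searching for "b" in "cbbcbbabac"
Scanning each position:
  Position 0: "c" => no
  Position 1: "b" => MATCH
  Position 2: "b" => MATCH
  Position 3: "c" => no
  Position 4: "b" => MATCH
  Position 5: "b" => MATCH
  Position 6: "a" => no
  Position 7: "b" => MATCH
  Position 8: "a" => no
  Position 9: "c" => no
Total occurrences: 5

5


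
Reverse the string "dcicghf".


Input: dcicghf
Reading characters right to left:
  Position 6: 'f'
  Position 5: 'h'
  Position 4: 'g'
  Position 3: 'c'
  Position 2: 'i'
  Position 1: 'c'
  Position 0: 'd'
Reversed: fhgcicd

fhgcicd


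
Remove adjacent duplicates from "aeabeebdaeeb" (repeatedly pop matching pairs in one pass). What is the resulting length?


Input: aeabeebdaeeb
Stack-based adjacent duplicate removal:
  Read 'a': push. Stack: a
  Read 'e': push. Stack: ae
  Read 'a': push. Stack: aea
  Read 'b': push. Stack: aeab
  Read 'e': push. Stack: aeabe
  Read 'e': matches stack top 'e' => pop. Stack: aeab
  Read 'b': matches stack top 'b' => pop. Stack: aea
  Read 'd': push. Stack: aead
  Read 'a': push. Stack: aeada
  Read 'e': push. Stack: aeadae
  Read 'e': matches stack top 'e' => pop. Stack: aeada
  Read 'b': push. Stack: aeadab
Final stack: "aeadab" (length 6)

6


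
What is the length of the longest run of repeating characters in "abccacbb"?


Input: "abccacbb"
Scanning for longest run:
  Position 1 ('b'): new char, reset run to 1
  Position 2 ('c'): new char, reset run to 1
  Position 3 ('c'): continues run of 'c', length=2
  Position 4 ('a'): new char, reset run to 1
  Position 5 ('c'): new char, reset run to 1
  Position 6 ('b'): new char, reset run to 1
  Position 7 ('b'): continues run of 'b', length=2
Longest run: 'c' with length 2

2


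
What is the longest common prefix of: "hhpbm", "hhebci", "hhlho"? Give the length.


Words: hhpbm, hhebci, hhlho
  Position 0: all 'h' => match
  Position 1: all 'h' => match
  Position 2: ('p', 'e', 'l') => mismatch, stop
LCP = "hh" (length 2)

2


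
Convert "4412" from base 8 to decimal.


Input: "4412" in base 8
Positional expansion:
  Digit '4' (value 4) x 8^3 = 2048
  Digit '4' (value 4) x 8^2 = 256
  Digit '1' (value 1) x 8^1 = 8
  Digit '2' (value 2) x 8^0 = 2
Sum = 2314

2314


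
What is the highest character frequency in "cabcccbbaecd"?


Input: cabcccbbaecd
Character counts:
  'a': 2
  'b': 3
  'c': 5
  'd': 1
  'e': 1
Maximum frequency: 5

5


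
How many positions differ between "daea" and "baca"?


Comparing "daea" and "baca" position by position:
  Position 0: 'd' vs 'b' => DIFFER
  Position 1: 'a' vs 'a' => same
  Position 2: 'e' vs 'c' => DIFFER
  Position 3: 'a' vs 'a' => same
Positions that differ: 2

2


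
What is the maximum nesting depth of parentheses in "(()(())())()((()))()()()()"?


Input: "(()(())())()((()))()()()()"
Tracking depth:
  Position 0 '(': depth becomes 1
  Position 1 '(': depth becomes 2
  Position 2 ')': depth becomes 1
  Position 3 '(': depth becomes 2
  Position 4 '(': depth becomes 3
  Position 5 ')': depth becomes 2
  Position 6 ')': depth becomes 1
  Position 7 '(': depth becomes 2
  Position 8 ')': depth becomes 1
  Position 9 ')': depth becomes 0
  Position 10 '(': depth becomes 1
  Position 11 ')': depth becomes 0
  Position 12 '(': depth becomes 1
  Position 13 '(': depth becomes 2
  Position 14 '(': depth becomes 3
  Position 15 ')': depth becomes 2
  Position 16 ')': depth becomes 1
  Position 17 ')': depth becomes 0
  Position 18 '(': depth becomes 1
  Position 19 ')': depth becomes 0
  Position 20 '(': depth becomes 1
  Position 21 ')': depth becomes 0
  Position 22 '(': depth becomes 1
  Position 23 ')': depth becomes 0
  Position 24 '(': depth becomes 1
  Position 25 ')': depth becomes 0
Maximum depth reached: 3

3


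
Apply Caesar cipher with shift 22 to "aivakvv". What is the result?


Caesar cipher: shift "aivakvv" by 22
  'a' (pos 0) + 22 = pos 22 = 'w'
  'i' (pos 8) + 22 = pos 4 = 'e'
  'v' (pos 21) + 22 = pos 17 = 'r'
  'a' (pos 0) + 22 = pos 22 = 'w'
  'k' (pos 10) + 22 = pos 6 = 'g'
  'v' (pos 21) + 22 = pos 17 = 'r'
  'v' (pos 21) + 22 = pos 17 = 'r'
Result: werwgrr

werwgrr


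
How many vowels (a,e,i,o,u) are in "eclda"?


Input: eclda
Checking each character:
  'e' at position 0: vowel (running total: 1)
  'c' at position 1: consonant
  'l' at position 2: consonant
  'd' at position 3: consonant
  'a' at position 4: vowel (running total: 2)
Total vowels: 2

2
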